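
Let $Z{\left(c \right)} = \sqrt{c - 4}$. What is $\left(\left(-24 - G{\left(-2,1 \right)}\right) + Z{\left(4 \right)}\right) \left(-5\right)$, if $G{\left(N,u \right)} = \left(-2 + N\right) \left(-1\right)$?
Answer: $140$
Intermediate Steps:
$Z{\left(c \right)} = \sqrt{-4 + c}$
$G{\left(N,u \right)} = 2 - N$
$\left(\left(-24 - G{\left(-2,1 \right)}\right) + Z{\left(4 \right)}\right) \left(-5\right) = \left(\left(-24 - \left(2 - -2\right)\right) + \sqrt{-4 + 4}\right) \left(-5\right) = \left(\left(-24 - \left(2 + 2\right)\right) + \sqrt{0}\right) \left(-5\right) = \left(\left(-24 - 4\right) + 0\right) \left(-5\right) = \left(-28 + 0\right) \left(-5\right) = \left(-28\right) \left(-5\right) = 140$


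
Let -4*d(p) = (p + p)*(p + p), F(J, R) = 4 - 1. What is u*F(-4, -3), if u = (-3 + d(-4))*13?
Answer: -741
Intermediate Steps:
F(J, R) = 3
d(p) = -p**2 (d(p) = -(p + p)*(p + p)/4 = -2*p*2*p/4 = -p**2)
u = -247 (u = (-3 - 1*(-4)**2)*13 = (-3 - 1*16)*13 = (-3 - 16)*13 = -19*13 = -247)
u*F(-4, -3) = -247*3 = -741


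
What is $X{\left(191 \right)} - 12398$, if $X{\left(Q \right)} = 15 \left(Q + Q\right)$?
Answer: $-6668$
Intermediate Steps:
$X{\left(Q \right)} = 30 Q$ ($X{\left(Q \right)} = 15 \cdot 2 Q = 30 Q$)
$X{\left(191 \right)} - 12398 = 30 \cdot 191 - 12398 = 5730 - 12398 = -6668$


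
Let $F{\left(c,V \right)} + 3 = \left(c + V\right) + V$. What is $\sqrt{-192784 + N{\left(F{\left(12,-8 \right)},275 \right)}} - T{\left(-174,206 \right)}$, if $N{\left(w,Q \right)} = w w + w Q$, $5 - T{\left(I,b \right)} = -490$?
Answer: $-495 + 2 i \sqrt{48665} \approx -495.0 + 441.2 i$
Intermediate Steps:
$T{\left(I,b \right)} = 495$ ($T{\left(I,b \right)} = 5 - -490 = 5 + 490 = 495$)
$F{\left(c,V \right)} = -3 + c + 2 V$ ($F{\left(c,V \right)} = -3 + \left(\left(c + V\right) + V\right) = -3 + \left(\left(V + c\right) + V\right) = -3 + \left(c + 2 V\right) = -3 + c + 2 V$)
$N{\left(w,Q \right)} = w^{2} + Q w$
$\sqrt{-192784 + N{\left(F{\left(12,-8 \right)},275 \right)}} - T{\left(-174,206 \right)} = \sqrt{-192784 + \left(-3 + 12 + 2 \left(-8\right)\right) \left(275 + \left(-3 + 12 + 2 \left(-8\right)\right)\right)} - 495 = \sqrt{-192784 + \left(-3 + 12 - 16\right) \left(275 - 7\right)} - 495 = \sqrt{-192784 - 7 \left(275 - 7\right)} - 495 = \sqrt{-192784 - 1876} - 495 = \sqrt{-194660} - 495 = 2 i \sqrt{48665} - 495 = -495 + 2 i \sqrt{48665}$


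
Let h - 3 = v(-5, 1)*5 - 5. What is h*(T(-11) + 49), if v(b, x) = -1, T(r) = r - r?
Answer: -343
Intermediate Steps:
T(r) = 0
h = -7 (h = 3 + (-1*5 - 5) = 3 + (-5 - 5) = 3 - 10 = -7)
h*(T(-11) + 49) = -7*(0 + 49) = -7*49 = -343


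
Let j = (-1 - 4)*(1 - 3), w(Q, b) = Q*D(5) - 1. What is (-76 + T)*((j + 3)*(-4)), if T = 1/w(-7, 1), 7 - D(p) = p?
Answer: 59332/15 ≈ 3955.5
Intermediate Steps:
D(p) = 7 - p
w(Q, b) = -1 + 2*Q (w(Q, b) = Q*(7 - 1*5) - 1 = Q*(7 - 5) - 1 = Q*2 - 1 = 2*Q - 1 = -1 + 2*Q)
j = 10 (j = -5*(-2) = 10)
T = -1/15 (T = 1/(-1 + 2*(-7)) = 1/(-1 - 14) = 1/(-15) = -1/15 ≈ -0.066667)
(-76 + T)*((j + 3)*(-4)) = (-76 - 1/15)*((10 + 3)*(-4)) = -14833*(-4)/15 = -1141/15*(-52) = 59332/15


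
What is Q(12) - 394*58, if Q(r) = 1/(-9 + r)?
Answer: -68555/3 ≈ -22852.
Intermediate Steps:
Q(12) - 394*58 = 1/(-9 + 12) - 394*58 = 1/3 - 22852 = ⅓ - 22852 = -68555/3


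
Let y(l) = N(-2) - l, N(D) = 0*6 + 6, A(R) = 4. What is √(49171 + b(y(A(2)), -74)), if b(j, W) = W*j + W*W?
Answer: √54499 ≈ 233.45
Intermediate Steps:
N(D) = 6 (N(D) = 0 + 6 = 6)
y(l) = 6 - l
b(j, W) = W² + W*j (b(j, W) = W*j + W² = W² + W*j)
√(49171 + b(y(A(2)), -74)) = √(49171 - 74*(-74 + (6 - 1*4))) = √(49171 - 74*(-74 + (6 - 4))) = √(49171 - 74*(-74 + 2)) = √(49171 - 74*(-72)) = √(49171 + 5328) = √54499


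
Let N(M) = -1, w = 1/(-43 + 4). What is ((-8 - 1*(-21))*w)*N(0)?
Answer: 1/3 ≈ 0.33333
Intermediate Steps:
w = -1/39 (w = 1/(-39) = -1/39 ≈ -0.025641)
((-8 - 1*(-21))*w)*N(0) = ((-8 - 1*(-21))*(-1/39))*(-1) = ((-8 + 21)*(-1/39))*(-1) = (13*(-1/39))*(-1) = -1/3*(-1) = 1/3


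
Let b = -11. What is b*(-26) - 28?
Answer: 258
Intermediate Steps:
b*(-26) - 28 = -11*(-26) - 28 = 286 - 28 = 258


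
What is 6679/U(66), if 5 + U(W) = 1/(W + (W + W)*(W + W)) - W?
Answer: -116815710/1241789 ≈ -94.071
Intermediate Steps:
U(W) = -5 + 1/(W + 4*W²) - W (U(W) = -5 + (1/(W + (W + W)*(W + W)) - W) = -5 + (1/(W + (2*W)*(2*W)) - W) = -5 + (1/(W + 4*W²) - W) = -5 + 1/(W + 4*W²) - W)
6679/U(66) = 6679/(((1 - 21*66² - 5*66 - 4*66³)/(66*(1 + 4*66)))) = 6679/(((1 - 21*4356 - 330 - 4*287496)/(66*(1 + 264)))) = 6679/(((1/66)*(1 - 91476 - 330 - 1149984)/265)) = 6679/(((1/66)*(1/265)*(-1241789))) = 6679/(-1241789/17490) = 6679*(-17490/1241789) = -116815710/1241789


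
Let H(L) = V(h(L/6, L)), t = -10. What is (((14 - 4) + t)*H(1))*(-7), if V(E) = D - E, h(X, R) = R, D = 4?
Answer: 0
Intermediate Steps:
V(E) = 4 - E
H(L) = 4 - L
(((14 - 4) + t)*H(1))*(-7) = (((14 - 4) - 10)*(4 - 1*1))*(-7) = ((10 - 10)*(4 - 1))*(-7) = (0*3)*(-7) = 0*(-7) = 0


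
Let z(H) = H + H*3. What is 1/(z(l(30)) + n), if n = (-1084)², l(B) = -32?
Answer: 1/1174928 ≈ 8.5112e-7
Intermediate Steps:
z(H) = 4*H (z(H) = H + 3*H = 4*H)
n = 1175056
1/(z(l(30)) + n) = 1/(4*(-32) + 1175056) = 1/(-128 + 1175056) = 1/1174928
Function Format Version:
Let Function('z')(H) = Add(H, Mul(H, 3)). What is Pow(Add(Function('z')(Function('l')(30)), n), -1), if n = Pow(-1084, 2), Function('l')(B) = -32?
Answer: Rational(1, 1174928) ≈ 8.5112e-7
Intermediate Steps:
Function('z')(H) = Mul(4, H) (Function('z')(H) = Add(H, Mul(3, H)) = Mul(4, H))
n = 1175056
Pow(Add(Function('z')(Function('l')(30)), n), -1) = Pow(Add(Mul(4, -32), 1175056), -1) = Pow(Add(-128, 1175056), -1) = Pow(1174928, -1) = Rational(1, 1174928)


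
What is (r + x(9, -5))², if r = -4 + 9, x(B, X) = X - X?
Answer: 25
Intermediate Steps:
x(B, X) = 0
r = 5
(r + x(9, -5))² = (5 + 0)² = 5² = 25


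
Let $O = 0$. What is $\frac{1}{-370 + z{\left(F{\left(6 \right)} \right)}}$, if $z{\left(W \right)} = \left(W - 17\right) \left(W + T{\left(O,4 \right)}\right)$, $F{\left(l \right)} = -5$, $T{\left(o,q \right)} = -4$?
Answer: $- \frac{1}{172} \approx -0.005814$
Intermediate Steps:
$z{\left(W \right)} = \left(-17 + W\right) \left(-4 + W\right)$ ($z{\left(W \right)} = \left(W - 17\right) \left(W - 4\right) = \left(-17 + W\right) \left(-4 + W\right)$)
$\frac{1}{-370 + z{\left(F{\left(6 \right)} \right)}} = \frac{1}{-370 + \left(68 + \left(-5\right)^{2} - -105\right)} = \frac{1}{-370 + \left(68 + 25 + 105\right)} = \frac{1}{-370 + 198} = \frac{1}{-172} = - \frac{1}{172}$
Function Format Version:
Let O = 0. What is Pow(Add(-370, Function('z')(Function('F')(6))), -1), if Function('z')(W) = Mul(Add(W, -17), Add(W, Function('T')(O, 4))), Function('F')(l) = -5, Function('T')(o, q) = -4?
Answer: Rational(-1, 172) ≈ -0.0058140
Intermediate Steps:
Function('z')(W) = Mul(Add(-17, W), Add(-4, W)) (Function('z')(W) = Mul(Add(W, -17), Add(W, -4)) = Mul(Add(-17, W), Add(-4, W)))
Pow(Add(-370, Function('z')(Function('F')(6))), -1) = Pow(Add(-370, Add(68, Pow(-5, 2), Mul(-21, -5))), -1) = Pow(Add(-370, Add(68, 25, 105)), -1) = Pow(Add(-370, 198), -1) = Pow(-172, -1) = Rational(-1, 172)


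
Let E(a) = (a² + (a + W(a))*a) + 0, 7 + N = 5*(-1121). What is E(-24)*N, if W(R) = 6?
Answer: -5656896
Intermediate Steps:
N = -5612 (N = -7 + 5*(-1121) = -7 - 5605 = -5612)
E(a) = a² + a*(6 + a) (E(a) = (a² + (a + 6)*a) + 0 = (a² + (6 + a)*a) + 0 = (a² + a*(6 + a)) + 0 = a² + a*(6 + a))
E(-24)*N = (2*(-24)*(3 - 24))*(-5612) = (2*(-24)*(-21))*(-5612) = 1008*(-5612) = -5656896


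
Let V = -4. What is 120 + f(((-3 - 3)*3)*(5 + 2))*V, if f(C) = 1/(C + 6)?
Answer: 3601/30 ≈ 120.03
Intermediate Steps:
f(C) = 1/(6 + C)
120 + f(((-3 - 3)*3)*(5 + 2))*V = 120 - 4/(6 + ((-3 - 3)*3)*(5 + 2)) = 120 - 4/(6 - 6*3*7) = 120 - 4/(6 - 18*7) = 120 - 4/(6 - 126) = 120 - 4/(-120) = 120 - 1/120*(-4) = 120 + 1/30 = 3601/30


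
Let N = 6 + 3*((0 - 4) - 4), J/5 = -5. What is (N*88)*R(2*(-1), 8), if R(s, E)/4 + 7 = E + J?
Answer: 152064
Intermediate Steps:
J = -25 (J = 5*(-5) = -25)
R(s, E) = -128 + 4*E (R(s, E) = -28 + 4*(E - 25) = -28 + 4*(-25 + E) = -28 + (-100 + 4*E) = -128 + 4*E)
N = -18 (N = 6 + 3*(-4 - 4) = 6 + 3*(-8) = 6 - 24 = -18)
(N*88)*R(2*(-1), 8) = (-18*88)*(-128 + 4*8) = -1584*(-128 + 32) = -1584*(-96) = 152064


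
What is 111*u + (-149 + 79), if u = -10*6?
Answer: -6730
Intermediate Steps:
u = -60
111*u + (-149 + 79) = 111*(-60) + (-149 + 79) = -6660 - 70 = -6730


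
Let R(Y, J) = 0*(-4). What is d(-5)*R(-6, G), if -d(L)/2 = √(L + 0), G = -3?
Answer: 0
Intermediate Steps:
d(L) = -2*√L (d(L) = -2*√(L + 0) = -2*√L)
R(Y, J) = 0
d(-5)*R(-6, G) = -2*I*√5*0 = 0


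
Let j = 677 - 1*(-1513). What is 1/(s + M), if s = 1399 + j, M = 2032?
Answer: 1/5621 ≈ 0.00017790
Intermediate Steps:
j = 2190 (j = 677 + 1513 = 2190)
s = 3589 (s = 1399 + 2190 = 3589)
1/(s + M) = 1/(3589 + 2032) = 1/5621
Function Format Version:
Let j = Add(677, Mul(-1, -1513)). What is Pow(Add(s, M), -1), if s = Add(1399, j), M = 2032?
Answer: Rational(1, 5621) ≈ 0.00017790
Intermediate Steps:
j = 2190 (j = Add(677, 1513) = 2190)
s = 3589 (s = Add(1399, 2190) = 3589)
Pow(Add(s, M), -1) = Pow(Add(3589, 2032), -1) = Pow(5621, -1) = Rational(1, 5621)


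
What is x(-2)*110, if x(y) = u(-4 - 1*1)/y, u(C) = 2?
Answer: -110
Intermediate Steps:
x(y) = 2/y
x(-2)*110 = (2/(-2))*110 = (2*(-1/2))*110 = -1*110 = -110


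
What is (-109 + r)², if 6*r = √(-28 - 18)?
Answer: (654 - I*√46)²/36 ≈ 11880.0 - 246.42*I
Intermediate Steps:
r = I*√46/6 (r = √(-28 - 18)/6 = √(-46)/6 = (I*√46)/6 = I*√46/6 ≈ 1.1304*I)
(-109 + r)² = (-109 + I*√46/6)²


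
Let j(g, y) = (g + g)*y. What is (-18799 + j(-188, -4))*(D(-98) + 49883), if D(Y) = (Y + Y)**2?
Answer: -1527131205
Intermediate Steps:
j(g, y) = 2*g*y (j(g, y) = (2*g)*y = 2*g*y)
D(Y) = 4*Y**2 (D(Y) = (2*Y)**2 = 4*Y**2)
(-18799 + j(-188, -4))*(D(-98) + 49883) = (-18799 + 2*(-188)*(-4))*(4*(-98)**2 + 49883) = (-18799 + 1504)*(4*9604 + 49883) = -17295*(38416 + 49883) = -17295*88299 = -1527131205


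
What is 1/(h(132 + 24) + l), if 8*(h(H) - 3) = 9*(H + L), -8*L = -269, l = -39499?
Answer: -64/2514091 ≈ -2.5457e-5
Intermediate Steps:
L = 269/8 (L = -1/8*(-269) = 269/8 ≈ 33.625)
h(H) = 2613/64 + 9*H/8 (h(H) = 3 + (9*(H + 269/8))/8 = 3 + (9*(269/8 + H))/8 = 3 + (2421/8 + 9*H)/8 = 3 + (2421/64 + 9*H/8) = 2613/64 + 9*H/8)
1/(h(132 + 24) + l) = 1/((2613/64 + 9*(132 + 24)/8) - 39499) = 1/((2613/64 + (9/8)*156) - 39499) = 1/((2613/64 + 351/2) - 39499) = 1/(13845/64 - 39499) = 1/(-2514091/64) = -64/2514091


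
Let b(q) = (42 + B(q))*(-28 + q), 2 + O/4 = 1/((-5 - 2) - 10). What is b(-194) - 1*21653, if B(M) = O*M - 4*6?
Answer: -6465553/17 ≈ -3.8033e+5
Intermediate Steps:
O = -140/17 (O = -8 + 4/((-5 - 2) - 10) = -8 + 4/(-7 - 10) = -8 + 4/(-17) = -8 + 4*(-1/17) = -8 - 4/17 = -140/17 ≈ -8.2353)
B(M) = -24 - 140*M/17 (B(M) = -140*M/17 - 4*6 = -140*M/17 - 24 = -24 - 140*M/17)
b(q) = (-28 + q)*(18 - 140*q/17) (b(q) = (42 + (-24 - 140*q/17))*(-28 + q) = (18 - 140*q/17)*(-28 + q) = (-28 + q)*(18 - 140*q/17))
b(-194) - 1*21653 = (-504 - 140/17*(-194)**2 + (4226/17)*(-194)) - 1*21653 = (-504 - 140/17*37636 - 819844/17) - 21653 = (-504 - 5269040/17 - 819844/17) - 21653 = -6097452/17 - 21653 = -6465553/17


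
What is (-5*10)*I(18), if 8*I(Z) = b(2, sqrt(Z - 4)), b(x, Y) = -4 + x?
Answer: 25/2 ≈ 12.500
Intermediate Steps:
I(Z) = -1/4 (I(Z) = (-4 + 2)/8 = (1/8)*(-2) = -1/4)
(-5*10)*I(18) = -5*10*(-1/4) = -50*(-1/4) = 25/2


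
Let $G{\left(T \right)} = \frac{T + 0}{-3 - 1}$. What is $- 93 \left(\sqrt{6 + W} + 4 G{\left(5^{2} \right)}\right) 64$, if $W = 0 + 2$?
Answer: $148800 - 11904 \sqrt{2} \approx 1.3197 \cdot 10^{5}$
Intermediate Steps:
$G{\left(T \right)} = - \frac{T}{4}$ ($G{\left(T \right)} = \frac{T}{-4} = T \left(- \frac{1}{4}\right) = - \frac{T}{4}$)
$W = 2$
$- 93 \left(\sqrt{6 + W} + 4 G{\left(5^{2} \right)}\right) 64 = - 93 \left(\sqrt{6 + 2} + 4 \left(- \frac{5^{2}}{4}\right)\right) 64 = - 93 \left(\sqrt{8} + 4 \left(\left(- \frac{1}{4}\right) 25\right)\right) 64 = - 93 \left(2 \sqrt{2} + 4 \left(- \frac{25}{4}\right)\right) 64 = - 93 \left(2 \sqrt{2} - 25\right) 64 = - 93 \left(-25 + 2 \sqrt{2}\right) 64 = \left(2325 - 186 \sqrt{2}\right) 64 = 148800 - 11904 \sqrt{2}$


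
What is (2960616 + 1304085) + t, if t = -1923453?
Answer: 2341248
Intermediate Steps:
(2960616 + 1304085) + t = (2960616 + 1304085) - 1923453 = 4264701 - 1923453 = 2341248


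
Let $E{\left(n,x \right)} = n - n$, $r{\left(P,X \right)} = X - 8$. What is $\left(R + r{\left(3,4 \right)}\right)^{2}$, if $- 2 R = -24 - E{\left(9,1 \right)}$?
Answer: $64$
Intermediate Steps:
$r{\left(P,X \right)} = -8 + X$
$E{\left(n,x \right)} = 0$
$R = 12$ ($R = - \frac{-24 - 0}{2} = - \frac{-24 + 0}{2} = \left(- \frac{1}{2}\right) \left(-24\right) = 12$)
$\left(R + r{\left(3,4 \right)}\right)^{2} = \left(12 + \left(-8 + 4\right)\right)^{2} = \left(12 - 4\right)^{2} = 8^{2} = 64$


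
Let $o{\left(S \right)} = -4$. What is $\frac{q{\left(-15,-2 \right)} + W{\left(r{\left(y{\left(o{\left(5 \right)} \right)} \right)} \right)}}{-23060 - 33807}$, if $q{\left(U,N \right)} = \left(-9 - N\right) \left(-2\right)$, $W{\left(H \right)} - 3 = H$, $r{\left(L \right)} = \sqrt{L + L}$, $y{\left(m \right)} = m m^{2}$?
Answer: $- \frac{17}{56867} - \frac{8 i \sqrt{2}}{56867} \approx -0.00029894 - 0.00019895 i$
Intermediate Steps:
$y{\left(m \right)} = m^{3}$
$r{\left(L \right)} = \sqrt{2} \sqrt{L}$ ($r{\left(L \right)} = \sqrt{2 L} = \sqrt{2} \sqrt{L}$)
$W{\left(H \right)} = 3 + H$
$q{\left(U,N \right)} = 18 + 2 N$
$\frac{q{\left(-15,-2 \right)} + W{\left(r{\left(y{\left(o{\left(5 \right)} \right)} \right)} \right)}}{-23060 - 33807} = \frac{\left(18 + 2 \left(-2\right)\right) + \left(3 + \sqrt{2} \sqrt{\left(-4\right)^{3}}\right)}{-23060 - 33807} = \frac{\left(18 - 4\right) + \left(3 + \sqrt{2} \sqrt{-64}\right)}{-56867} = \left(14 + \left(3 + \sqrt{2} \cdot 8 i\right)\right) \left(- \frac{1}{56867}\right) = \left(14 + \left(3 + 8 i \sqrt{2}\right)\right) \left(- \frac{1}{56867}\right) = \left(17 + 8 i \sqrt{2}\right) \left(- \frac{1}{56867}\right) = - \frac{17}{56867} - \frac{8 i \sqrt{2}}{56867}$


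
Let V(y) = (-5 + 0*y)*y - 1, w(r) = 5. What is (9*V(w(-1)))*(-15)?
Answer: 3510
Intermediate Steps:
V(y) = -1 - 5*y (V(y) = (-5 + 0)*y - 1 = -5*y - 1 = -1 - 5*y)
(9*V(w(-1)))*(-15) = (9*(-1 - 5*5))*(-15) = (9*(-1 - 25))*(-15) = (9*(-26))*(-15) = -234*(-15) = 3510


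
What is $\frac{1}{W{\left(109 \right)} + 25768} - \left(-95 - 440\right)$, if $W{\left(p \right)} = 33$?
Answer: $\frac{13803536}{25801} \approx 535.0$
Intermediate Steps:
$\frac{1}{W{\left(109 \right)} + 25768} - \left(-95 - 440\right) = \frac{1}{33 + 25768} - \left(-95 - 440\right) = \frac{1}{25801} - \left(-95 - 440\right) = \frac{1}{25801} - -535 = \frac{1}{25801} + 535 = \frac{13803536}{25801}$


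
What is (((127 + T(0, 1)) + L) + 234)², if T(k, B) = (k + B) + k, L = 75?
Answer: 190969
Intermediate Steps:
T(k, B) = B + 2*k (T(k, B) = (B + k) + k = B + 2*k)
(((127 + T(0, 1)) + L) + 234)² = (((127 + (1 + 2*0)) + 75) + 234)² = (((127 + (1 + 0)) + 75) + 234)² = (((127 + 1) + 75) + 234)² = ((128 + 75) + 234)² = (203 + 234)² = 437² = 190969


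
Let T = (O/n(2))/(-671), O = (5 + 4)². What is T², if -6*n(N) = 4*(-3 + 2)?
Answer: 59049/1800964 ≈ 0.032787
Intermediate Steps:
O = 81 (O = 9² = 81)
n(N) = ⅔ (n(N) = -2*(-3 + 2)/3 = -2*(-1)/3 = -⅙*(-4) = ⅔)
T = -243/1342 (T = (81/(⅔))/(-671) = (81*(3/2))*(-1/671) = (243/2)*(-1/671) = -243/1342 ≈ -0.18107)
T² = (-243/1342)² = 59049/1800964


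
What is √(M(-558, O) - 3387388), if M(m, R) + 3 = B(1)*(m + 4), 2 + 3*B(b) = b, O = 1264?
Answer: I*√30484857/3 ≈ 1840.4*I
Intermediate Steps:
B(b) = -⅔ + b/3
M(m, R) = -13/3 - m/3 (M(m, R) = -3 + (-⅔ + (⅓)*1)*(m + 4) = -3 + (-⅔ + ⅓)*(4 + m) = -3 - (4 + m)/3 = -3 + (-4/3 - m/3) = -13/3 - m/3)
√(M(-558, O) - 3387388) = √((-13/3 - ⅓*(-558)) - 3387388) = √((-13/3 + 186) - 3387388) = √(545/3 - 3387388) = √(-10161619/3) = I*√30484857/3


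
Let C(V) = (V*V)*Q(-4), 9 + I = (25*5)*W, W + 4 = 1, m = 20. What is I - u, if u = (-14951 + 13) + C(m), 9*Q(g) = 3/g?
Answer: 43762/3 ≈ 14587.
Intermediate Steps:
W = -3 (W = -4 + 1 = -3)
Q(g) = 1/(3*g) (Q(g) = (3/g)/9 = 1/(3*g))
I = -384 (I = -9 + (25*5)*(-3) = -9 + 125*(-3) = -9 - 375 = -384)
C(V) = -V²/12 (C(V) = (V*V)*((⅓)/(-4)) = V²*((⅓)*(-¼)) = V²*(-1/12) = -V²/12)
u = -44914/3 (u = (-14951 + 13) - 1/12*20² = -14938 - 1/12*400 = -14938 - 100/3 = -44914/3 ≈ -14971.)
I - u = -384 - 1*(-44914/3) = -384 + 44914/3 = 43762/3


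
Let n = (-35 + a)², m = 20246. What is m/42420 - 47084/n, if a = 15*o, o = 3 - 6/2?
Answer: -28178599/742350 ≈ -37.959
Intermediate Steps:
o = 0 (o = 3 - 6/2 = 3 - 1*3 = 3 - 3 = 0)
a = 0 (a = 15*0 = 0)
n = 1225 (n = (-35 + 0)² = (-35)² = 1225)
m/42420 - 47084/n = 20246/42420 - 47084/1225 = 20246*(1/42420) - 47084*1/1225 = 10123/21210 - 47084/1225 = -28178599/742350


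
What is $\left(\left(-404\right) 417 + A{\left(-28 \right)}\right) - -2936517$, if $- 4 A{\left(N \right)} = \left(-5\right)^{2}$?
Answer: $\frac{11072171}{4} \approx 2.768 \cdot 10^{6}$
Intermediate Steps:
$A{\left(N \right)} = - \frac{25}{4}$ ($A{\left(N \right)} = - \frac{\left(-5\right)^{2}}{4} = \left(- \frac{1}{4}\right) 25 = - \frac{25}{4}$)
$\left(\left(-404\right) 417 + A{\left(-28 \right)}\right) - -2936517 = \left(\left(-404\right) 417 - \frac{25}{4}\right) - -2936517 = \left(-168468 - \frac{25}{4}\right) + 2936517 = - \frac{673897}{4} + 2936517 = \frac{11072171}{4}$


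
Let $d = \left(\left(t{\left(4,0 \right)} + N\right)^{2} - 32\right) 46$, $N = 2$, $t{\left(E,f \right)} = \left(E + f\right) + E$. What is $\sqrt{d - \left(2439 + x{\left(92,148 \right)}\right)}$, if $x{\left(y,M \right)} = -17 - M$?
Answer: $\sqrt{854} \approx 29.223$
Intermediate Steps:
$t{\left(E,f \right)} = f + 2 E$
$d = 3128$ ($d = \left(\left(\left(0 + 2 \cdot 4\right) + 2\right)^{2} - 32\right) 46 = \left(\left(\left(0 + 8\right) + 2\right)^{2} - 32\right) 46 = \left(\left(8 + 2\right)^{2} - 32\right) 46 = \left(10^{2} - 32\right) 46 = \left(100 - 32\right) 46 = 68 \cdot 46 = 3128$)
$\sqrt{d - \left(2439 + x{\left(92,148 \right)}\right)} = \sqrt{3128 - \left(2422 - 148\right)} = \sqrt{3128 - 2274} = \sqrt{854}$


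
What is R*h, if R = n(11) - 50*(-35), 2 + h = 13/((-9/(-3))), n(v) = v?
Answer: 4109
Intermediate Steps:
h = 7/3 (h = -2 + 13/((-9/(-3))) = -2 + 13/((-9*(-⅓))) = -2 + 13/3 = 7/3 ≈ 2.3333)
R = 1761 (R = 11 - 50*(-35) = 11 + 1750 = 1761)
R*h = 1761*(7/3) = 4109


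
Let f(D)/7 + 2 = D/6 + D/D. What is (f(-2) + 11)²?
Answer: 25/9 ≈ 2.7778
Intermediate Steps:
f(D) = -7 + 7*D/6 (f(D) = -14 + 7*(D/6 + D/D) = -14 + 7*(D*(⅙) + 1) = -14 + 7*(D/6 + 1) = -14 + 7*(1 + D/6) = -14 + (7 + 7*D/6) = -7 + 7*D/6)
(f(-2) + 11)² = ((-7 + (7/6)*(-2)) + 11)² = ((-7 - 7/3) + 11)² = (-28/3 + 11)² = (5/3)² = 25/9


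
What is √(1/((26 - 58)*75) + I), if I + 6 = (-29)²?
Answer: √12023994/120 ≈ 28.896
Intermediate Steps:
I = 835 (I = -6 + (-29)² = -6 + 841 = 835)
√(1/((26 - 58)*75) + I) = √(1/((26 - 58)*75) + 835) = √(1/(-32*75) + 835) = √(1/(-2400) + 835) = √(-1/2400 + 835) = √(2003999/2400) = √12023994/120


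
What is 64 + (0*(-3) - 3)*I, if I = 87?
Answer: -197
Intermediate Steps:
64 + (0*(-3) - 3)*I = 64 + (0*(-3) - 3)*87 = 64 + (0 - 3)*87 = 64 - 3*87 = 64 - 261 = -197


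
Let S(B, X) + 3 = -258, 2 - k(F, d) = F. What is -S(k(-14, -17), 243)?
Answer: 261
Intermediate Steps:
k(F, d) = 2 - F
S(B, X) = -261 (S(B, X) = -3 - 258 = -261)
-S(k(-14, -17), 243) = -1*(-261) = 261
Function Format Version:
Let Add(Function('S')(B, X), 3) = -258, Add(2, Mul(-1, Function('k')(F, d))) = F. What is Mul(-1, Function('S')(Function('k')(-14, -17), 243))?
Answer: 261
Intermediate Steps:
Function('k')(F, d) = Add(2, Mul(-1, F))
Function('S')(B, X) = -261 (Function('S')(B, X) = Add(-3, -258) = -261)
Mul(-1, Function('S')(Function('k')(-14, -17), 243)) = Mul(-1, -261) = 261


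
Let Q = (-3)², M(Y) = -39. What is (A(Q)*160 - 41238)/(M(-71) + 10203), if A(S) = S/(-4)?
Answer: -6933/1694 ≈ -4.0927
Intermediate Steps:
Q = 9
A(S) = -S/4 (A(S) = S*(-¼) = -S/4)
(A(Q)*160 - 41238)/(M(-71) + 10203) = (-¼*9*160 - 41238)/(-39 + 10203) = (-9/4*160 - 41238)/10164 = (-360 - 41238)*(1/10164) = -41598*1/10164 = -6933/1694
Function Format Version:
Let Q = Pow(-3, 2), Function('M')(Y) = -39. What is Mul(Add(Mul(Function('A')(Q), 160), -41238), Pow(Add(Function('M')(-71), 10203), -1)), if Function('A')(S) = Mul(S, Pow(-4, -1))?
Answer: Rational(-6933, 1694) ≈ -4.0927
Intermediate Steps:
Q = 9
Function('A')(S) = Mul(Rational(-1, 4), S) (Function('A')(S) = Mul(S, Rational(-1, 4)) = Mul(Rational(-1, 4), S))
Mul(Add(Mul(Function('A')(Q), 160), -41238), Pow(Add(Function('M')(-71), 10203), -1)) = Mul(Add(Mul(Mul(Rational(-1, 4), 9), 160), -41238), Pow(Add(-39, 10203), -1)) = Mul(Add(Mul(Rational(-9, 4), 160), -41238), Pow(10164, -1)) = Mul(Add(-360, -41238), Rational(1, 10164)) = Mul(-41598, Rational(1, 10164)) = Rational(-6933, 1694)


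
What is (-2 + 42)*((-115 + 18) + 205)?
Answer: 4320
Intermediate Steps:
(-2 + 42)*((-115 + 18) + 205) = 40*(-97 + 205) = 40*108 = 4320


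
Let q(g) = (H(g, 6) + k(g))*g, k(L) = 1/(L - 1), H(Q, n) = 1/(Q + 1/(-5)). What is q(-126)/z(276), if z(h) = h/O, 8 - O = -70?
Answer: 1036854/1843151 ≈ 0.56254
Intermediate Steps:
O = 78 (O = 8 - 1*(-70) = 8 + 70 = 78)
H(Q, n) = 1/(-⅕ + Q) (H(Q, n) = 1/(Q + 1*(-⅕)) = 1/(Q - ⅕) = 1/(-⅕ + Q))
z(h) = h/78
k(L) = 1/(-1 + L)
q(g) = g*(1/(-1 + g) + 5/(-1 + 5*g)) (q(g) = (5/(-1 + 5*g) + 1/(-1 + g))*g = (1/(-1 + g) + 5/(-1 + 5*g))*g = g*(1/(-1 + g) + 5/(-1 + 5*g)))
q(-126)/z(276) = (2*(-126)*(-3 + 5*(-126))/(-1 - 126*(-1 + 5*(-126))))/(((1/78)*276)) = (2*(-126)*(-3 - 630)/(-127*(-1 - 630)))/(46/13) = (2*(-126)*(-1/127)*(-633)/(-631))*(13/46) = (2*(-126)*(-1/127)*(-1/631)*(-633))*(13/46) = (159516/80137)*(13/46) = 1036854/1843151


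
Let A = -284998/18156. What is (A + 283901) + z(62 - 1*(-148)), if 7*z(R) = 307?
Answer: 18042562399/63546 ≈ 2.8393e+5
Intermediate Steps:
z(R) = 307/7 (z(R) = (1/7)*307 = 307/7)
A = -142499/9078 (A = -284998*1/18156 = -142499/9078 ≈ -15.697)
(A + 283901) + z(62 - 1*(-148)) = (-142499/9078 + 283901) + 307/7 = 2577110779/9078 + 307/7 = 18042562399/63546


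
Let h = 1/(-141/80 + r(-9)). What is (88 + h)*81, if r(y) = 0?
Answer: 332856/47 ≈ 7082.0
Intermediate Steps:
h = -80/141 (h = 1/(-141/80 + 0) = 1/(-141/80) = -80/141 ≈ -0.56738)
(88 + h)*81 = (88 - 80/141)*81 = (12328/141)*81 = 332856/47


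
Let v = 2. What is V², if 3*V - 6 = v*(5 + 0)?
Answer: 256/9 ≈ 28.444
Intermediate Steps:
V = 16/3 (V = 2 + (2*(5 + 0))/3 = 2 + (2*5)/3 = 2 + (⅓)*10 = 2 + 10/3 = 16/3 ≈ 5.3333)
V² = (16/3)² = 256/9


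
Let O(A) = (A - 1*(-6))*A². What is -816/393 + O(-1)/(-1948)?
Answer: -530511/255188 ≈ -2.0789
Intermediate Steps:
O(A) = A²*(6 + A) (O(A) = (A + 6)*A² = (6 + A)*A² = A²*(6 + A))
-816/393 + O(-1)/(-1948) = -816/393 + ((-1)²*(6 - 1))/(-1948) = -816*1/393 + (1*5)*(-1/1948) = -272/131 + 5*(-1/1948) = -272/131 - 5/1948 = -530511/255188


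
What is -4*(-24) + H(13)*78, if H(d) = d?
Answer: 1110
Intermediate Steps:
-4*(-24) + H(13)*78 = -4*(-24) + 13*78 = 96 + 1014 = 1110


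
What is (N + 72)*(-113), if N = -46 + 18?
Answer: -4972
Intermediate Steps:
N = -28
(N + 72)*(-113) = (-28 + 72)*(-113) = 44*(-113) = -4972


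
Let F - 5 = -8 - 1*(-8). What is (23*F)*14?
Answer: 1610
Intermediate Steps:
F = 5 (F = 5 + (-8 - 1*(-8)) = 5 + (-8 + 8) = 5 + 0 = 5)
(23*F)*14 = (23*5)*14 = 115*14 = 1610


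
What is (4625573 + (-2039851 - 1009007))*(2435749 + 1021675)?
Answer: 5451372282160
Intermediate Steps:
(4625573 + (-2039851 - 1009007))*(2435749 + 1021675) = (4625573 - 3048858)*3457424 = 1576715*3457424 = 5451372282160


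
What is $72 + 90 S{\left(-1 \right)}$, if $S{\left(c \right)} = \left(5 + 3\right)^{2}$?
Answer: $5832$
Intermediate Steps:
$S{\left(c \right)} = 64$ ($S{\left(c \right)} = 8^{2} = 64$)
$72 + 90 S{\left(-1 \right)} = 72 + 90 \cdot 64 = 72 + 5760 = 5832$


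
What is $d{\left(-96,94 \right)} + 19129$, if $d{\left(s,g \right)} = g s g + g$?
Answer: $-829033$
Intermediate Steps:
$d{\left(s,g \right)} = g + s g^{2}$ ($d{\left(s,g \right)} = s g^{2} + g = g + s g^{2}$)
$d{\left(-96,94 \right)} + 19129 = 94 \left(1 + 94 \left(-96\right)\right) + 19129 = 94 \left(1 - 9024\right) + 19129 = 94 \left(-9023\right) + 19129 = -848162 + 19129 = -829033$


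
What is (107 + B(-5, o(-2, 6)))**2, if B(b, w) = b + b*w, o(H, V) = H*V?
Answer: 26244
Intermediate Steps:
(107 + B(-5, o(-2, 6)))**2 = (107 - 5*(1 - 2*6))**2 = (107 - 5*(1 - 12))**2 = (107 - 5*(-11))**2 = (107 + 55)**2 = 162**2 = 26244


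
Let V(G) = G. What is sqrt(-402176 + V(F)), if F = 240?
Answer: 4*I*sqrt(25121) ≈ 633.98*I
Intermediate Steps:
sqrt(-402176 + V(F)) = sqrt(-402176 + 240) = sqrt(-401936) = 4*I*sqrt(25121)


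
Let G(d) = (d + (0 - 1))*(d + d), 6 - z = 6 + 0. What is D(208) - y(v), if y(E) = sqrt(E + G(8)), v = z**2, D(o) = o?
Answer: 208 - 4*sqrt(7) ≈ 197.42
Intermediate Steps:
z = 0 (z = 6 - (6 + 0) = 6 - 1*6 = 6 - 6 = 0)
G(d) = 2*d*(-1 + d) (G(d) = (d - 1)*(2*d) = (-1 + d)*(2*d) = 2*d*(-1 + d))
v = 0 (v = 0**2 = 0)
y(E) = sqrt(112 + E) (y(E) = sqrt(E + 2*8*(-1 + 8)) = sqrt(E + 2*8*7) = sqrt(E + 112) = sqrt(112 + E))
D(208) - y(v) = 208 - sqrt(112 + 0) = 208 - sqrt(112) = 208 - 4*sqrt(7)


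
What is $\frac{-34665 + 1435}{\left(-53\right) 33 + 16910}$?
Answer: $- \frac{33230}{15161} \approx -2.1918$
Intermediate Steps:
$\frac{-34665 + 1435}{\left(-53\right) 33 + 16910} = - \frac{33230}{-1749 + 16910} = - \frac{33230}{15161}$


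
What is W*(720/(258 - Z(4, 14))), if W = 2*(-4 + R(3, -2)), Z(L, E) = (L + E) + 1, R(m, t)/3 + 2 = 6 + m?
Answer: 24480/239 ≈ 102.43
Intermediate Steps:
R(m, t) = 12 + 3*m (R(m, t) = -6 + 3*(6 + m) = -6 + (18 + 3*m) = 12 + 3*m)
Z(L, E) = 1 + E + L (Z(L, E) = (E + L) + 1 = 1 + E + L)
W = 34 (W = 2*(-4 + (12 + 3*3)) = 2*(-4 + (12 + 9)) = 2*(-4 + 21) = 2*17 = 34)
W*(720/(258 - Z(4, 14))) = 34*(720/(258 - (1 + 14 + 4))) = 34*(720/(258 - 1*19)) = 34*(720/(258 - 19)) = 34*(720/239) = 24480/239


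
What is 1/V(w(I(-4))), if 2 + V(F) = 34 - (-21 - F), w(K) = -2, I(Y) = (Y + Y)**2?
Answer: 1/51 ≈ 0.019608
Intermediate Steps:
I(Y) = 4*Y**2 (I(Y) = (2*Y)**2 = 4*Y**2)
V(F) = 53 + F (V(F) = -2 + (34 - (-21 - F)) = -2 + (34 + (21 + F)) = -2 + (55 + F) = 53 + F)
1/V(w(I(-4))) = 1/(53 - 2) = 1/51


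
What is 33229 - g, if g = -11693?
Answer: 44922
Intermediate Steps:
33229 - g = 33229 - 1*(-11693) = 33229 + 11693 = 44922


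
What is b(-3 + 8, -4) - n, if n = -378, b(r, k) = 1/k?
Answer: 1511/4 ≈ 377.75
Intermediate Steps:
b(r, k) = 1/k
b(-3 + 8, -4) - n = 1/(-4) - 1*(-378) = -¼ + 378 = 1511/4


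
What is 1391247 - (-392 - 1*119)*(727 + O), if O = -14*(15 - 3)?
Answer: 1676896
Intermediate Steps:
O = -168 (O = -14*12 = -168)
1391247 - (-392 - 1*119)*(727 + O) = 1391247 - (-392 - 1*119)*(727 - 168) = 1391247 - (-392 - 119)*559 = 1391247 - (-511)*559 = 1391247 - 1*(-285649) = 1391247 + 285649 = 1676896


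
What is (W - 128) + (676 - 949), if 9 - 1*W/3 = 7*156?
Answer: -3650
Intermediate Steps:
W = -3249 (W = 27 - 21*156 = 27 - 3*1092 = 27 - 3276 = -3249)
(W - 128) + (676 - 949) = (-3249 - 128) + (676 - 949) = -3377 - 273 = -3650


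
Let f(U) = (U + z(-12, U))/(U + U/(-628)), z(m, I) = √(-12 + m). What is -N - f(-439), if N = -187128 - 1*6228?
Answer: 121233584/627 + 1256*I*√6/275253 ≈ 1.9336e+5 + 0.011177*I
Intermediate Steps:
N = -193356 (N = -187128 - 6228 = -193356)
f(U) = 628*(U + 2*I*√6)/(627*U) (f(U) = (U + √(-12 - 12))/(U + U/(-628)) = (U + √(-24))/(U + U*(-1/628)) = (U + 2*I*√6)/(U - U/628) = (U + 2*I*√6)/((627*U/628)) = (U + 2*I*√6)*(628/(627*U)) = 628*(U + 2*I*√6)/(627*U))
-N - f(-439) = -1*(-193356) - 628*(-439 + 2*I*√6)/(627*(-439)) = 193356 - 628*(-1)*(-439 + 2*I*√6)/(627*439) = 193356 - (628/627 - 1256*I*√6/275253) = 193356 + (-628/627 + 1256*I*√6/275253) = 121233584/627 + 1256*I*√6/275253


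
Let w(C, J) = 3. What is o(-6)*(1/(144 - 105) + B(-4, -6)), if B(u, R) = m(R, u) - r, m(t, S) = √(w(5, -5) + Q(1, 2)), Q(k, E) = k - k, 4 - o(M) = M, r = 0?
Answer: 10/39 + 10*√3 ≈ 17.577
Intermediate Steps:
o(M) = 4 - M
Q(k, E) = 0
m(t, S) = √3 (m(t, S) = √(3 + 0) = √3)
B(u, R) = √3 (B(u, R) = √3 - 1*0 = √3 + 0 = √3)
o(-6)*(1/(144 - 105) + B(-4, -6)) = (4 - 1*(-6))*(1/(144 - 105) + √3) = (4 + 6)*(1/39 + √3) = 10*(1/39 + √3) = 10/39 + 10*√3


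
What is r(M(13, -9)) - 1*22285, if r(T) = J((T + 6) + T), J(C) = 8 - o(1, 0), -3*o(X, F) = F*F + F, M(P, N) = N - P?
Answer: -22277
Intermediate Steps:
o(X, F) = -F/3 - F²/3 (o(X, F) = -(F*F + F)/3 = -(F² + F)/3 = -(F + F²)/3 = -F/3 - F²/3)
J(C) = 8 (J(C) = 8 - (-1)*0*(1 + 0)/3 = 8 - (-1)*0/3 = 8 - 1*0 = 8 + 0 = 8)
r(T) = 8
r(M(13, -9)) - 1*22285 = 8 - 1*22285 = 8 - 22285 = -22277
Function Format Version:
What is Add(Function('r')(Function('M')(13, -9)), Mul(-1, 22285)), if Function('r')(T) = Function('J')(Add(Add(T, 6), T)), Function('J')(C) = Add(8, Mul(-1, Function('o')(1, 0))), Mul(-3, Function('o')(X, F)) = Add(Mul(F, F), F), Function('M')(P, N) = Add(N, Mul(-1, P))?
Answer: -22277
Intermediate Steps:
Function('o')(X, F) = Add(Mul(Rational(-1, 3), F), Mul(Rational(-1, 3), Pow(F, 2))) (Function('o')(X, F) = Mul(Rational(-1, 3), Add(Mul(F, F), F)) = Mul(Rational(-1, 3), Add(Pow(F, 2), F)) = Mul(Rational(-1, 3), Add(F, Pow(F, 2))) = Add(Mul(Rational(-1, 3), F), Mul(Rational(-1, 3), Pow(F, 2))))
Function('J')(C) = 8 (Function('J')(C) = Add(8, Mul(-1, Mul(Rational(-1, 3), 0, Add(1, 0)))) = Add(8, Mul(-1, Mul(Rational(-1, 3), 0, 1))) = Add(8, Mul(-1, 0)) = Add(8, 0) = 8)
Function('r')(T) = 8
Add(Function('r')(Function('M')(13, -9)), Mul(-1, 22285)) = Add(8, Mul(-1, 22285)) = Add(8, -22285) = -22277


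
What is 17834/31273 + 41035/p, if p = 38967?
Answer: 1978225033/1218614991 ≈ 1.6233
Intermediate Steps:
17834/31273 + 41035/p = 17834/31273 + 41035/38967 = 1978225033/1218614991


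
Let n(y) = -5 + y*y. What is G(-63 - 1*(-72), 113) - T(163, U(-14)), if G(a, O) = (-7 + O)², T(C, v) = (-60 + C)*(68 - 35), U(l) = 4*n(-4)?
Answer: 7837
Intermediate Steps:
n(y) = -5 + y²
U(l) = 44 (U(l) = 4*(-5 + (-4)²) = 4*(-5 + 16) = 4*11 = 44)
T(C, v) = -1980 + 33*C (T(C, v) = (-60 + C)*33 = -1980 + 33*C)
G(-63 - 1*(-72), 113) - T(163, U(-14)) = (-7 + 113)² - (-1980 + 33*163) = 106² - (-1980 + 5379) = 11236 - 1*3399 = 11236 - 3399 = 7837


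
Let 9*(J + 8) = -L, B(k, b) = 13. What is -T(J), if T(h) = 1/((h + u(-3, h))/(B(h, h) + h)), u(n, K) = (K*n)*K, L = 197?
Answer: -57/9146 ≈ -0.0062322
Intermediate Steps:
u(n, K) = n*K²
J = -269/9 (J = -8 + (-1*197)/9 = -8 + (⅑)*(-197) = -8 - 197/9 = -269/9 ≈ -29.889)
T(h) = (13 + h)/(h - 3*h²) (T(h) = 1/((h - 3*h²)/(13 + h)) = (13 + h)/(h - 3*h²))
-T(J) = -(-13 - 1*(-269/9))/((-269/9)*(-1 + 3*(-269/9))) = -(-9)*(-13 + 269/9)/(269*(-1 - 269/3)) = -(-9)*152/(269*(-272/3)*9) = -(-9)*(-3)*152/(269*272*9) = -1*57/9146 = -57/9146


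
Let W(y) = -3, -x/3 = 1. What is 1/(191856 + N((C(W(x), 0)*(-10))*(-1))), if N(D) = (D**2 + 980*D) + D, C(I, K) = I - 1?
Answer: 1/154216 ≈ 6.4844e-6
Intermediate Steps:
x = -3 (x = -3*1 = -3)
C(I, K) = -1 + I
N(D) = D**2 + 981*D
1/(191856 + N((C(W(x), 0)*(-10))*(-1))) = 1/(191856 + (((-1 - 3)*(-10))*(-1))*(981 + ((-1 - 3)*(-10))*(-1))) = 1/(191856 + (-4*(-10)*(-1))*(981 - 4*(-10)*(-1))) = 1/(191856 + (40*(-1))*(981 + 40*(-1))) = 1/(191856 - 40*(981 - 40)) = 1/(191856 - 40*941) = 1/(191856 - 37640) = 1/154216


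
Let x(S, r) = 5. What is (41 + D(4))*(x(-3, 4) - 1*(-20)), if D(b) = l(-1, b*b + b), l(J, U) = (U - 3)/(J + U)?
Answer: 19900/19 ≈ 1047.4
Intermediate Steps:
l(J, U) = (-3 + U)/(J + U)
D(b) = (-3 + b + b**2)/(-1 + b + b**2) (D(b) = (-3 + (b*b + b))/(-1 + (b*b + b)) = (-3 + (b**2 + b))/(-1 + (b**2 + b)) = (-3 + (b + b**2))/(-1 + (b + b**2)) = (-3 + b + b**2)/(-1 + b + b**2))
(41 + D(4))*(x(-3, 4) - 1*(-20)) = (41 + (-3 + 4*(1 + 4))/(-1 + 4*(1 + 4)))*(5 - 1*(-20)) = (41 + (-3 + 4*5)/(-1 + 4*5))*(5 + 20) = (41 + (-3 + 20)/(-1 + 20))*25 = (41 + 17/19)*25 = (796/19)*25 = 19900/19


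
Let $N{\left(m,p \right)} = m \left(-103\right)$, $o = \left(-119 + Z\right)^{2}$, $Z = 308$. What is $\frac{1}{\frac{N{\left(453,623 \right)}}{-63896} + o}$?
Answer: $\frac{63896}{2282475675} \approx 2.7994 \cdot 10^{-5}$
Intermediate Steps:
$o = 35721$ ($o = \left(-119 + 308\right)^{2} = 189^{2} = 35721$)
$N{\left(m,p \right)} = - 103 m$
$\frac{1}{\frac{N{\left(453,623 \right)}}{-63896} + o} = \frac{1}{\frac{\left(-103\right) 453}{-63896} + 35721} = \frac{1}{\left(-46659\right) \left(- \frac{1}{63896}\right) + 35721} = \frac{1}{\frac{46659}{63896} + 35721} = \frac{1}{\frac{2282475675}{63896}} = \frac{63896}{2282475675}$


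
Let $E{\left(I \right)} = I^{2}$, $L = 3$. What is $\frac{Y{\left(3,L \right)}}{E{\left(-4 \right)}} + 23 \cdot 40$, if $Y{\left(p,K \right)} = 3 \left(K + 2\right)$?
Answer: $\frac{14735}{16} \approx 920.94$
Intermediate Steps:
$Y{\left(p,K \right)} = 6 + 3 K$ ($Y{\left(p,K \right)} = 3 \left(2 + K\right) = 6 + 3 K$)
$\frac{Y{\left(3,L \right)}}{E{\left(-4 \right)}} + 23 \cdot 40 = \frac{6 + 3 \cdot 3}{\left(-4\right)^{2}} + 23 \cdot 40 = \frac{6 + 9}{16} + 920 = 15 \cdot \frac{1}{16} + 920 = \frac{15}{16} + 920 = \frac{14735}{16}$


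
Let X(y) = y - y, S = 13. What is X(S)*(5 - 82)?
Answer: 0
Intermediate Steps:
X(y) = 0
X(S)*(5 - 82) = 0*(5 - 82) = 0*(-77) = 0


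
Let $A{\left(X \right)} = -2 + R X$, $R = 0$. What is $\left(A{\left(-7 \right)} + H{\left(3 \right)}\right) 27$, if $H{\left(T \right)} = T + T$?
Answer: $108$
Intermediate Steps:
$H{\left(T \right)} = 2 T$
$A{\left(X \right)} = -2$ ($A{\left(X \right)} = -2 + 0 X = -2 + 0 = -2$)
$\left(A{\left(-7 \right)} + H{\left(3 \right)}\right) 27 = \left(-2 + 2 \cdot 3\right) 27 = \left(-2 + 6\right) 27 = 4 \cdot 27 = 108$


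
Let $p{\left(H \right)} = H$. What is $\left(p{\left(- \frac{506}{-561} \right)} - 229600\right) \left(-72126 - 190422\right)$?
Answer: $60280783992$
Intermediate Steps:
$\left(p{\left(- \frac{506}{-561} \right)} - 229600\right) \left(-72126 - 190422\right) = \left(- \frac{506}{-561} - 229600\right) \left(-72126 - 190422\right) = \left(\left(-506\right) \left(- \frac{1}{561}\right) - 229600\right) \left(-262548\right) = \left(\frac{46}{51} - 229600\right) \left(-262548\right) = \left(- \frac{11709554}{51}\right) \left(-262548\right) = 60280783992$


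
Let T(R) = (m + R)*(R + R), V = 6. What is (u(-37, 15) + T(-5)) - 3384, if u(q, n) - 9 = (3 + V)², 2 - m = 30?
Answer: -2964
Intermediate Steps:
m = -28 (m = 2 - 1*30 = 2 - 30 = -28)
T(R) = 2*R*(-28 + R) (T(R) = (-28 + R)*(R + R) = (-28 + R)*(2*R) = 2*R*(-28 + R))
u(q, n) = 90 (u(q, n) = 9 + (3 + 6)² = 9 + 9² = 9 + 81 = 90)
(u(-37, 15) + T(-5)) - 3384 = (90 + 2*(-5)*(-28 - 5)) - 3384 = (90 + 2*(-5)*(-33)) - 3384 = (90 + 330) - 3384 = 420 - 3384 = -2964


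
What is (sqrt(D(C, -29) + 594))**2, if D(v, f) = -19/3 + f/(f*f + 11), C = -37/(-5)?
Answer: 500663/852 ≈ 587.63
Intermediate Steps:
C = 37/5 (C = -37*(-1/5) = 37/5 ≈ 7.4000)
D(v, f) = -19/3 + f/(11 + f**2) (D(v, f) = -19*1/3 + f/(f**2 + 11) = -19/3 + f/(11 + f**2))
(sqrt(D(C, -29) + 594))**2 = (sqrt((-209 - 19*(-29)**2 + 3*(-29))/(3*(11 + (-29)**2)) + 594))**2 = (sqrt((-209 - 19*841 - 87)/(3*(11 + 841)) + 594))**2 = (sqrt((1/3)*(-209 - 15979 - 87)/852 + 594))**2 = (sqrt((1/3)*(1/852)*(-16275) + 594))**2 = (sqrt(-5425/852 + 594))**2 = (sqrt(500663/852))**2 = (sqrt(106641219)/426)**2 = 500663/852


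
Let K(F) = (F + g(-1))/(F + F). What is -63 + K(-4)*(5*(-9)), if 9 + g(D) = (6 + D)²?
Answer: 9/2 ≈ 4.5000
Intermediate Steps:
g(D) = -9 + (6 + D)²
K(F) = (16 + F)/(2*F) (K(F) = (F + (-9 + (6 - 1)²))/(F + F) = (F + (-9 + 5²))/((2*F)) = (F + (-9 + 25))*(1/(2*F)) = (F + 16)*(1/(2*F)) = (16 + F)*(1/(2*F)) = (16 + F)/(2*F))
-63 + K(-4)*(5*(-9)) = -63 + ((½)*(16 - 4)/(-4))*(5*(-9)) = -63 + ((½)*(-¼)*12)*(-45) = -63 - 3/2*(-45) = -63 + 135/2 = 9/2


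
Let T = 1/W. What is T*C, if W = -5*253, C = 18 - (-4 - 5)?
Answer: -27/1265 ≈ -0.021344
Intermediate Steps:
C = 27 (C = 18 - 1*(-9) = 18 + 9 = 27)
W = -1265 (W = -1*1265 = -1265)
T = -1/1265 (T = 1/(-1265) = -1/1265 ≈ -0.00079051)
T*C = -1/1265*27 = -27/1265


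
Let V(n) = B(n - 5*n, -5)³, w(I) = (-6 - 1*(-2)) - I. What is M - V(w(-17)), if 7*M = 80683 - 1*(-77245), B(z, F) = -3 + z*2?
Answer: 8733229/7 ≈ 1.2476e+6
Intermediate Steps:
w(I) = -4 - I (w(I) = (-6 + 2) - I = -4 - I)
B(z, F) = -3 + 2*z
V(n) = (-3 - 8*n)³ (V(n) = (-3 + 2*(n - 5*n))³ = (-3 + 2*(-4*n))³ = (-3 - 8*n)³)
M = 157928/7 (M = (80683 - 1*(-77245))/7 = (80683 + 77245)/7 = (⅐)*157928 = 157928/7 ≈ 22561.)
M - V(w(-17)) = 157928/7 - (-3 - 8*(-4 - 1*(-17)))³ = 157928/7 - (-3 - 8*(-4 + 17))³ = 157928/7 - (-3 - 8*13)³ = 157928/7 - (-3 - 104)³ = 157928/7 - 1*(-107)³ = 157928/7 - 1*(-1225043) = 157928/7 + 1225043 = 8733229/7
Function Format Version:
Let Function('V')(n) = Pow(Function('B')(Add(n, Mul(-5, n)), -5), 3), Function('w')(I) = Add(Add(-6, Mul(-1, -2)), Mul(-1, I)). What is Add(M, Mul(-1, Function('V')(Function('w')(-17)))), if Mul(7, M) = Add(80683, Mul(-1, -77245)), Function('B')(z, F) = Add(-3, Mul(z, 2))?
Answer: Rational(8733229, 7) ≈ 1.2476e+6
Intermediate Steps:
Function('w')(I) = Add(-4, Mul(-1, I)) (Function('w')(I) = Add(Add(-6, 2), Mul(-1, I)) = Add(-4, Mul(-1, I)))
Function('B')(z, F) = Add(-3, Mul(2, z))
Function('V')(n) = Pow(Add(-3, Mul(-8, n)), 3) (Function('V')(n) = Pow(Add(-3, Mul(2, Add(n, Mul(-5, n)))), 3) = Pow(Add(-3, Mul(2, Mul(-4, n))), 3) = Pow(Add(-3, Mul(-8, n)), 3))
M = Rational(157928, 7) (M = Mul(Rational(1, 7), Add(80683, Mul(-1, -77245))) = Mul(Rational(1, 7), Add(80683, 77245)) = Mul(Rational(1, 7), 157928) = Rational(157928, 7) ≈ 22561.)
Add(M, Mul(-1, Function('V')(Function('w')(-17)))) = Add(Rational(157928, 7), Mul(-1, Pow(Add(-3, Mul(-8, Add(-4, Mul(-1, -17)))), 3))) = Add(Rational(157928, 7), Mul(-1, Pow(Add(-3, Mul(-8, Add(-4, 17))), 3))) = Add(Rational(157928, 7), Mul(-1, Pow(Add(-3, Mul(-8, 13)), 3))) = Add(Rational(157928, 7), Mul(-1, Pow(Add(-3, -104), 3))) = Add(Rational(157928, 7), Mul(-1, Pow(-107, 3))) = Add(Rational(157928, 7), Mul(-1, -1225043)) = Add(Rational(157928, 7), 1225043) = Rational(8733229, 7)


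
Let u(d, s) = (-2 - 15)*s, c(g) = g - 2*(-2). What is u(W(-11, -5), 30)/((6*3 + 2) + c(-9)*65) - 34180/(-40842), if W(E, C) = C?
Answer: 3125432/1245681 ≈ 2.5090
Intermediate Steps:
c(g) = 4 + g (c(g) = g + 4 = 4 + g)
u(d, s) = -17*s
u(W(-11, -5), 30)/((6*3 + 2) + c(-9)*65) - 34180/(-40842) = (-17*30)/((6*3 + 2) + (4 - 9)*65) - 34180/(-40842) = -510/((18 + 2) - 5*65) - 34180*(-1/40842) = -510/(20 - 325) + 17090/20421 = -510/(-305) + 17090/20421 = -510*(-1/305) + 17090/20421 = 102/61 + 17090/20421 = 3125432/1245681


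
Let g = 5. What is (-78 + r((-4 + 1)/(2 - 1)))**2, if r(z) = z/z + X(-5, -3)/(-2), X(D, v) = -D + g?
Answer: 6724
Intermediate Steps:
X(D, v) = 5 - D (X(D, v) = -D + 5 = 5 - D)
r(z) = -4 (r(z) = z/z + (5 - 1*(-5))/(-2) = 1 + (5 + 5)*(-1/2) = 1 + 10*(-1/2) = 1 - 5 = -4)
(-78 + r((-4 + 1)/(2 - 1)))**2 = (-78 - 4)**2 = (-82)**2 = 6724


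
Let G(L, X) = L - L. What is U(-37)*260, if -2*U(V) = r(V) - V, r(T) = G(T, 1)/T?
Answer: -4810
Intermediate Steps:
G(L, X) = 0
r(T) = 0 (r(T) = 0/T = 0)
U(V) = V/2 (U(V) = -(0 - V)/2 = -(-1)*V/2 = V/2)
U(-37)*260 = ((½)*(-37))*260 = -37/2*260 = -4810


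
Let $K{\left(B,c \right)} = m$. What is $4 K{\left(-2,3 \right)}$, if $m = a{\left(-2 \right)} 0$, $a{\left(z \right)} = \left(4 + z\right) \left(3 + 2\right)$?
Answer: $0$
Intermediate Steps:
$a{\left(z \right)} = 20 + 5 z$ ($a{\left(z \right)} = \left(4 + z\right) 5 = 20 + 5 z$)
$m = 0$ ($m = \left(20 + 5 \left(-2\right)\right) 0 = \left(20 - 10\right) 0 = 10 \cdot 0 = 0$)
$K{\left(B,c \right)} = 0$
$4 K{\left(-2,3 \right)} = 4 \cdot 0 = 0$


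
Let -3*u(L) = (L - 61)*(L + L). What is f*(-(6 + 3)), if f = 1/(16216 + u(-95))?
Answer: -1/704 ≈ -0.0014205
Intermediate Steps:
u(L) = -2*L*(-61 + L)/3 (u(L) = -(L - 61)*(L + L)/3 = -(-61 + L)*2*L/3 = -2*L*(-61 + L)/3)
f = 1/6336 (f = 1/(16216 + (2/3)*(-95)*(61 - 1*(-95))) = 1/(16216 + (2/3)*(-95)*(61 + 95)) = 1/(16216 + (2/3)*(-95)*156) = 1/(16216 - 9880) = 1/6336 ≈ 0.00015783)
f*(-(6 + 3)) = (-(6 + 3))/6336 = (-1*9)/6336 = (1/6336)*(-9) = -1/704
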